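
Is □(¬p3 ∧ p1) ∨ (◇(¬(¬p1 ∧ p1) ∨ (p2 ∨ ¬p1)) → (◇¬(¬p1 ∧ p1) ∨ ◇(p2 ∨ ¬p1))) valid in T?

Tableau for the negation ¬(□(¬p3 ∧ p1) ∨ (◇(¬(¬p1 ∧ p1) ∨ (p2 ∨ ¬p1)) → (◇¬(¬p1 ∧ p1) ∨ ◇(p2 ∨ ¬p1)))):
1. ¬(□(¬p3 ∧ p1) ∨ (◇(¬(¬p1 ∧ p1) ∨ (p2 ∨ ¬p1)) → (◇¬(¬p1 ∧ p1) ∨ ◇(p2 ∨ ¬p1)))), 0
2. ¬□(¬p3 ∧ p1), 0
3. ¬(◇(¬(¬p1 ∧ p1) ∨ (p2 ∨ ¬p1)) → (◇¬(¬p1 ∧ p1) ∨ ◇(p2 ∨ ¬p1))), 0
4. ◇(¬(¬p1 ∧ p1) ∨ (p2 ∨ ¬p1)), 0
5. ¬(◇¬(¬p1 ∧ p1) ∨ ◇(p2 ∨ ¬p1)), 0
6. ¬◇¬(¬p1 ∧ p1), 0
7. ¬◇(p2 ∨ ¬p1), 0
8. ¬p1 ∧ p1, 0
9. ¬p1, 0
10. p1, 0
Accessibility: 0R0
Branch closes: p1 and ¬p1 both at 0.
All branches of the negation close; one closing branch shown above.

Yes, valid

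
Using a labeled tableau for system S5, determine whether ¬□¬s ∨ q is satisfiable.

Satisfiable

1. ¬□¬s ∨ q, 0
2. q, 0
Accessibility: 0R0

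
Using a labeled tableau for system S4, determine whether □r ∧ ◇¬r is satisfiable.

1. □r ∧ ◇¬r, 0
2. □r, 0
3. ◇¬r, 0
4. r, 0
5. ¬r, 1
6. r, 1
Accessibility: 0R0, 0R1, 1R1
Branch closes: r and ¬r both at 1.
Every branch closes; the branch above is one of them.

Unsatisfiable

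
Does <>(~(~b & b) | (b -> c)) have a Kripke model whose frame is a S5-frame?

1. <>(~(~b & b) | (b -> c)), w0
2. ~(~b & b) | (b -> c), w1
3. b -> c, w1
4. c, w1
Accessibility: w0Rw0, w0Rw1, w1Rw0, w1Rw1

Satisfiable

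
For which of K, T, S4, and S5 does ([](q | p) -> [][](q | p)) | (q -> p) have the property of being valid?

S4-tableau for the negation ~(([](q | p) -> [][](q | p)) | (q -> p)):
1. ~(([](q | p) -> [][](q | p)) | (q -> p)), w0
2. ~([](q | p) -> [][](q | p)), w0   [~|-rule on 1]
3. ~(q -> p), w0   [~|-rule on 1]
4. [](q | p), w0   [~->-rule on 2]
5. ~[][](q | p), w0   [~->-rule on 2]
6. q, w0   [~->-rule on 3]
7. ~p, w0   [~->-rule on 3]
8. q | p, w0   [[]-rule on 4 via w0Rw0]
9. ~[](q | p), w1   [~[]-rule on 5: fresh world w1, w0Rw1]
10. q | p, w1   [[]-rule on 4 via w0Rw1]
11. p, w1   [|-rule on 10 (branches; this branch)]
12. ~(q | p), w2   [~[]-rule on 9: fresh world w2, w1Rw2]
13. ~q, w2   [~|-rule on 12]
14. ~p, w2   [~|-rule on 12]
15. q | p, w2   [[]-rule on 4 via w0Rw2]
16. p, w2   [|-rule on 15 (branches; this branch)]
Accessibility: w0Rw0, w0Rw1, w0Rw2, w1Rw1, w1Rw2, w2Rw2
Branch closes: p and ~p both at w2.
Every branch closes (one shown): valid in S4, hence also in S5 (every theorem of S4 is a theorem of S5).
T-tableau for the negation ~(([](q | p) -> [][](q | p)) | (q -> p)):
1. ~(([](q | p) -> [][](q | p)) | (q -> p)), w0
2. ~([](q | p) -> [][](q | p)), w0   [~|-rule on 1]
3. ~(q -> p), w0   [~|-rule on 1]
4. [](q | p), w0   [~->-rule on 2]
5. ~[][](q | p), w0   [~->-rule on 2]
6. q, w0   [~->-rule on 3]
7. ~p, w0   [~->-rule on 3]
8. q | p, w0   [[]-rule on 4 via w0Rw0]
9. ~[](q | p), w1   [~[]-rule on 5: fresh world w1, w0Rw1]
10. q | p, w1   [[]-rule on 4 via w0Rw1]
11. p, w1   [|-rule on 10 (branches; this branch)]
12. ~(q | p), w2   [~[]-rule on 9: fresh world w2, w1Rw2]
13. ~q, w2   [~|-rule on 12]
14. ~p, w2   [~|-rule on 12]
Accessibility: w0Rw0, w0Rw1, w1Rw1, w1Rw2, w2Rw2
Complete open branch: countermodel on a T-frame, so not valid in T, nor in K (the same frame is also a K-frame).

S4, S5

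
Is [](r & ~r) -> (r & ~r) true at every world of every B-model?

Yes, valid

Tableau for the negation ~([](r & ~r) -> (r & ~r)):
1. ~([](r & ~r) -> (r & ~r)), 0
2. [](r & ~r), 0
3. ~(r & ~r), 0
4. r & ~r, 0
5. r, 0
6. ~r, 0
Accessibility: 0R0
Branch closes: r and ~r both at 0.
Every branch of the negation's tableau closes; the branch above is one of them.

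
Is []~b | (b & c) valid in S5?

Tableau for the negation ~([]~b | (b & c)):
1. ~([]~b | (b & c)), 0
2. ~[]~b, 0
3. ~(b & c), 0
4. ~c, 0
5. b, 1
Accessibility: 0R0, 0R1, 1R0, 1R1
The negation has an open branch (countermodel exists).

Not valid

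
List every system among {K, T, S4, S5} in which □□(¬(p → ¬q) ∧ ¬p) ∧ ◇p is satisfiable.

T-tableau for the formula:
1. □□(¬(p → ¬q) ∧ ¬p) ∧ ◇p, u
2. □□(¬(p → ¬q) ∧ ¬p), u   [∧-rule on 1]
3. ◇p, u   [∧-rule on 1]
4. □(¬(p → ¬q) ∧ ¬p), u   [□-rule on 2 via uRu]
5. ¬(p → ¬q) ∧ ¬p, u   [□-rule on 4 via uRu]
6. ¬(p → ¬q), u   [∧-rule on 5]
7. ¬p, u   [∧-rule on 5]
8. p, u   [¬→-rule on 6]
9. q, u   [¬→-rule on 6]
Accessibility: uRu
Branch closes: p and ¬p both at u.
Every branch closes (one shown): unsatisfiable in T, hence also in S4, S5 (every S4/S5-frame is a T-frame).
K-tableau for the formula:
1. □□(¬(p → ¬q) ∧ ¬p) ∧ ◇p, u
2. □□(¬(p → ¬q) ∧ ¬p), u   [∧-rule on 1]
3. ◇p, u   [∧-rule on 1]
4. p, v   [◇-rule on 3: fresh world v, uRv]
5. □(¬(p → ¬q) ∧ ¬p), v   [□-rule on 2 via uRv]
Accessibility: uRv
Complete open branch: satisfiable in K.

K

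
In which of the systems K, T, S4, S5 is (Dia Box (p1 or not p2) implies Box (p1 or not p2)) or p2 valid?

S5-tableau for the negation not ((Dia Box (p1 or not p2) implies Box (p1 or not p2)) or p2):
1. not ((Dia Box (p1 or not p2) implies Box (p1 or not p2)) or p2), w0
2. not (Dia Box (p1 or not p2) implies Box (p1 or not p2)), w0
3. not p2, w0
4. Dia Box (p1 or not p2), w0
5. not Box (p1 or not p2), w0
6. Box (p1 or not p2), w1
7. p1 or not p2, w0
8. p1 or not p2, w1
9. not p2, w1
10. not (p1 or not p2), w2
11. not p1, w2
12. p2, w2
13. p1 or not p2, w2
14. not p2, w2
Accessibility: w0Rw0, w0Rw1, w0Rw2, w1Rw0, w1Rw1, w1Rw2, w2Rw0, w2Rw1, w2Rw2
Branch closes: p2 and not p2 both at w2.
Every branch closes (one shown): valid in S5.
S4-tableau for the negation not ((Dia Box (p1 or not p2) implies Box (p1 or not p2)) or p2):
1. not ((Dia Box (p1 or not p2) implies Box (p1 or not p2)) or p2), w0
2. not (Dia Box (p1 or not p2) implies Box (p1 or not p2)), w0
3. not p2, w0
4. Dia Box (p1 or not p2), w0
5. not Box (p1 or not p2), w0
6. Box (p1 or not p2), w1
7. p1 or not p2, w1
8. not p2, w1
9. not (p1 or not p2), w2
10. not p1, w2
11. p2, w2
Accessibility: w0Rw0, w0Rw1, w0Rw2, w1Rw1, w2Rw2
Complete open branch: countermodel on an S4-frame, so not valid in S4, nor in K, T (the same frame is also a K-frame and a T-frame).

S5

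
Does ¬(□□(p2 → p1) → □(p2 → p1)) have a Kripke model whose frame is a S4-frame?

1. ¬(□□(p2 → p1) → □(p2 → p1)), w0
2. □□(p2 → p1), w0
3. ¬□(p2 → p1), w0
4. □(p2 → p1), w0
5. p2 → p1, w0
6. p1, w0
7. ¬(p2 → p1), w1
8. p2, w1
9. ¬p1, w1
10. □(p2 → p1), w1
11. p2 → p1, w1
12. p1, w1
Accessibility: w0Rw0, w0Rw1, w1Rw1
Branch closes: p1 and ¬p1 both at w1.
(One branch shown.) All branches close.

Unsatisfiable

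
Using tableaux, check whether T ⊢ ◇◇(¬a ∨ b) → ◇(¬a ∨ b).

Tableau for the negation ¬(◇◇(¬a ∨ b) → ◇(¬a ∨ b)):
1. ¬(◇◇(¬a ∨ b) → ◇(¬a ∨ b)), 0
2. ◇◇(¬a ∨ b), 0
3. ¬◇(¬a ∨ b), 0
4. ¬(¬a ∨ b), 0
5. a, 0
6. ¬b, 0
7. ◇(¬a ∨ b), 1
8. ¬(¬a ∨ b), 1
9. a, 1
10. ¬b, 1
11. ¬a ∨ b, 2
12. b, 2
Accessibility: 0R0, 0R1, 1R1, 1R2, 2R2
The negation has an open branch (countermodel exists).

Invalid (countermodel exists)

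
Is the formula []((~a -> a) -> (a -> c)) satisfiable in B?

1. []((~a -> a) -> (a -> c)), u
2. (~a -> a) -> (a -> c), u
3. a -> c, u
4. c, u
Accessibility: uRu

Satisfiable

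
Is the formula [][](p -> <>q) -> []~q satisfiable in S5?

1. [][](p -> <>q) -> []~q, 0
2. []~q, 0
3. ~q, 0
Accessibility: 0R0

Yes, satisfiable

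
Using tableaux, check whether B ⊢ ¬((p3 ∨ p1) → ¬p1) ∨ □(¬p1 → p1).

Tableau for the negation ¬(¬((p3 ∨ p1) → ¬p1) ∨ □(¬p1 → p1)):
1. ¬(¬((p3 ∨ p1) → ¬p1) ∨ □(¬p1 → p1)), 0
2. (p3 ∨ p1) → ¬p1, 0
3. ¬□(¬p1 → p1), 0
4. ¬p1, 0
5. ¬(¬p1 → p1), 1
6. ¬p1, 1
Accessibility: 0R0, 0R1, 1R0, 1R1
The negation has an open branch (countermodel exists).

Not valid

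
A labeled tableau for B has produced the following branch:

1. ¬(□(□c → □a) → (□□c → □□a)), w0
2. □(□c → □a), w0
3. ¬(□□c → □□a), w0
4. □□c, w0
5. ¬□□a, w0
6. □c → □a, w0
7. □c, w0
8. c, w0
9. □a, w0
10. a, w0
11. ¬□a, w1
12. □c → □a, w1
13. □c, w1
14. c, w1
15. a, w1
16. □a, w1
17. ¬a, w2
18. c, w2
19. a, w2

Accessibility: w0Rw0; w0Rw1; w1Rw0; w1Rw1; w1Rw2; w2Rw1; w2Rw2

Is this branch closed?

Closed

Both a and ¬a appear at w2.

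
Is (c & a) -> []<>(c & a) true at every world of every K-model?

Tableau for the negation ~((c & a) -> []<>(c & a)):
1. ~((c & a) -> []<>(c & a)), w0
2. c & a, w0
3. ~[]<>(c & a), w0
4. c, w0
5. a, w0
6. ~<>(c & a), w1
Accessibility: w0Rw1
The negation has an open branch (countermodel exists).

Invalid (countermodel exists)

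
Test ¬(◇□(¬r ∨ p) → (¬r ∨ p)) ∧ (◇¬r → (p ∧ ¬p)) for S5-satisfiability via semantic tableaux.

1. ¬(◇□(¬r ∨ p) → (¬r ∨ p)) ∧ (◇¬r → (p ∧ ¬p)), w0
2. ¬(◇□(¬r ∨ p) → (¬r ∨ p)), w0
3. ◇¬r → (p ∧ ¬p), w0
4. ◇□(¬r ∨ p), w0
5. ¬(¬r ∨ p), w0
6. r, w0
7. ¬p, w0
8. ¬◇¬r, w0
9. □(¬r ∨ p), w1
10. r, w1
11. ¬r ∨ p, w0
12. ¬r ∨ p, w1
13. p, w0
Accessibility: w0Rw0, w0Rw1, w1Rw0, w1Rw1
Branch closes: p and ¬p both at w0.
Every branch closes; the branch above is one of them.

Unsatisfiable (every branch closes)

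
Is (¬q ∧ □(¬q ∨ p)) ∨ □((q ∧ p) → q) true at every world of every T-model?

Tableau for the negation ¬((¬q ∧ □(¬q ∨ p)) ∨ □((q ∧ p) → q)):
1. ¬((¬q ∧ □(¬q ∨ p)) ∨ □((q ∧ p) → q)), 0
2. ¬(¬q ∧ □(¬q ∨ p)), 0
3. ¬□((q ∧ p) → q), 0
4. ¬□(¬q ∨ p), 0
5. ¬((q ∧ p) → q), 1
6. q ∧ p, 1
7. ¬q, 1
8. q, 1
9. p, 1
Accessibility: 0R0, 0R1, 1R1
Branch closes: q and ¬q both at 1.
All branches of the negation close; one closing branch shown above.

Valid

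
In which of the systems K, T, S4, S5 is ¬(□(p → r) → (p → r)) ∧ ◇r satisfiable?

K-tableau for the formula:
1. ¬(□(p → r) → (p → r)) ∧ ◇r, u
2. ¬(□(p → r) → (p → r)), u   [∧-rule on 1]
3. ◇r, u   [∧-rule on 1]
4. □(p → r), u   [¬→-rule on 2]
5. ¬(p → r), u   [¬→-rule on 2]
6. p, u   [¬→-rule on 5]
7. ¬r, u   [¬→-rule on 5]
8. r, v   [◇-rule on 3: fresh world v, uRv]
9. p → r, v   [□-rule on 4 via uRv]
Accessibility: uRv
Complete open branch: satisfiable in K.
T-tableau for the formula:
1. ¬(□(p → r) → (p → r)) ∧ ◇r, u
2. ¬(□(p → r) → (p → r)), u   [∧-rule on 1]
3. ◇r, u   [∧-rule on 1]
4. □(p → r), u   [¬→-rule on 2]
5. ¬(p → r), u   [¬→-rule on 2]
6. p, u   [¬→-rule on 5]
7. ¬r, u   [¬→-rule on 5]
8. p → r, u   [□-rule on 4 via uRu]
9. r, u   [→-rule on 8 (branches; this branch)]
Accessibility: uRu
Branch closes: r and ¬r both at u.
Every branch closes (one shown): unsatisfiable in T, hence also in S4, S5 (every S4/S5-frame is a T-frame).

K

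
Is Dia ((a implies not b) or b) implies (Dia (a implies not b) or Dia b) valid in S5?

Tableau for the negation not (Dia ((a implies not b) or b) implies (Dia (a implies not b) or Dia b)):
1. not (Dia ((a implies not b) or b) implies (Dia (a implies not b) or Dia b)), u
2. Dia ((a implies not b) or b), u
3. not (Dia (a implies not b) or Dia b), u
4. not Dia (a implies not b), u
5. not Dia b, u
6. not (a implies not b), u
7. a, u
8. b, u
9. not b, u
Accessibility: uRu
Branch closes: b and not b both at u.
All branches of the negation close; one closing branch shown above.

Yes, valid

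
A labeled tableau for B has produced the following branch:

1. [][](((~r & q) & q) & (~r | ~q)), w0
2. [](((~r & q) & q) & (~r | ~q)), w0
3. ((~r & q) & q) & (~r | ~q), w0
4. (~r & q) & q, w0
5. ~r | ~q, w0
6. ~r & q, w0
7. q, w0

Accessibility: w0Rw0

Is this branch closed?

No atom appears with both signs at the same world.

Not closed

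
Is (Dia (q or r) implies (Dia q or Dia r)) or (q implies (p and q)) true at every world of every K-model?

Valid in K

Tableau for the negation not ((Dia (q or r) implies (Dia q or Dia r)) or (q implies (p and q))):
1. not ((Dia (q or r) implies (Dia q or Dia r)) or (q implies (p and q))), w0
2. not (Dia (q or r) implies (Dia q or Dia r)), w0
3. not (q implies (p and q)), w0
4. Dia (q or r), w0
5. not (Dia q or Dia r), w0
6. q, w0
7. not (p and q), w0
8. not Dia q, w0
9. not Dia r, w0
10. not p, w0
11. q or r, w1
12. not q, w1
13. not r, w1
14. r, w1
Accessibility: w0Rw1
Branch closes: r and not r both at w1.
Every branch of the negation's tableau closes; the branch above is one of them.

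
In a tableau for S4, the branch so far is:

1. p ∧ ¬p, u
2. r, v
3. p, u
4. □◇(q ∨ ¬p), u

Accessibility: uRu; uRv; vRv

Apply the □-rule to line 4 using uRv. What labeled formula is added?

◇(q ∨ ¬p), v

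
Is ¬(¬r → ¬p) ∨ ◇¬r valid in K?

Not valid

Tableau for the negation ¬(¬(¬r → ¬p) ∨ ◇¬r):
1. ¬(¬(¬r → ¬p) ∨ ◇¬r), 0
2. ¬r → ¬p, 0
3. ¬◇¬r, 0
4. ¬p, 0
The negation has an open branch (countermodel exists).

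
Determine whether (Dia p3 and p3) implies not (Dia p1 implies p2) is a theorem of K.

Not valid

Tableau for the negation not ((Dia p3 and p3) implies not (Dia p1 implies p2)):
1. not ((Dia p3 and p3) implies not (Dia p1 implies p2)), u
2. Dia p3 and p3, u
3. Dia p1 implies p2, u
4. Dia p3, u
5. p3, u
6. p2, u
7. p3, v
Accessibility: uRv
The negation has an open branch (countermodel exists).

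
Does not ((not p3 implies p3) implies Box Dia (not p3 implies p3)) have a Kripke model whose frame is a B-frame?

1. not ((not p3 implies p3) implies Box Dia (not p3 implies p3)), w0
2. not p3 implies p3, w0   [neg-implies-rule on 1]
3. not Box Dia (not p3 implies p3), w0   [neg-implies-rule on 1]
4. p3, w0   [implies-rule on 2 (branches; this branch)]
5. not Dia (not p3 implies p3), w1   [neg-Box-rule on 3: fresh world w1, w0Rw1]
6. not (not p3 implies p3), w0   [neg-Dia-rule on 5 via w1Rw0]
7. not p3, w0   [neg-implies-rule on 6]
Accessibility: w0Rw0, w0Rw1, w1Rw0, w1Rw1
Branch closes: p3 and not p3 both at w0.
(One branch shown.) All branches close.

Unsatisfiable (every branch closes)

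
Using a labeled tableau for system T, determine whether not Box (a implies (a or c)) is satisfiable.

Unsatisfiable

1. not Box (a implies (a or c)), 0
2. not (a implies (a or c)), 1
3. a, 1
4. not (a or c), 1
5. not a, 1
6. not c, 1
Accessibility: 0R0, 0R1, 1R1
Branch closes: a and not a both at 1.
(One branch shown.) All branches close.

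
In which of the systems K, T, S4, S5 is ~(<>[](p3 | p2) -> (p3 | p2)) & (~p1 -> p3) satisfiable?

K, T, S4

S5-tableau for the formula:
1. ~(<>[](p3 | p2) -> (p3 | p2)) & (~p1 -> p3), w0
2. ~(<>[](p3 | p2) -> (p3 | p2)), w0
3. ~p1 -> p3, w0
4. <>[](p3 | p2), w0
5. ~(p3 | p2), w0
6. ~p3, w0
7. ~p2, w0
8. p1, w0
9. [](p3 | p2), w1
10. p3 | p2, w0
11. p3 | p2, w1
12. p2, w0
Accessibility: w0Rw0, w0Rw1, w1Rw0, w1Rw1
Branch closes: p2 and ~p2 both at w0.
Every branch closes (one shown): unsatisfiable in S5.
S4-tableau for the formula:
1. ~(<>[](p3 | p2) -> (p3 | p2)) & (~p1 -> p3), w0
2. ~(<>[](p3 | p2) -> (p3 | p2)), w0
3. ~p1 -> p3, w0
4. <>[](p3 | p2), w0
5. ~(p3 | p2), w0
6. ~p3, w0
7. ~p2, w0
8. p1, w0
9. [](p3 | p2), w1
10. p3 | p2, w1
11. p2, w1
Accessibility: w0Rw0, w0Rw1, w1Rw1
Complete open branch: satisfiable in S4, hence also in K, T (this S4-model is also a K-model and a T-model).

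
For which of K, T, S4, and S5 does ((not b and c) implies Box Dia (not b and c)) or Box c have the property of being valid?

S5

S4-tableau for the negation not (((not b and c) implies Box Dia (not b and c)) or Box c):
1. not (((not b and c) implies Box Dia (not b and c)) or Box c), 0
2. not ((not b and c) implies Box Dia (not b and c)), 0   [neg-or-rule on 1]
3. not Box c, 0   [neg-or-rule on 1]
4. not b and c, 0   [neg-implies-rule on 2]
5. not Box Dia (not b and c), 0   [neg-implies-rule on 2]
6. not b, 0   [and-rule on 4]
7. c, 0   [and-rule on 4]
8. not c, 1   [neg-Box-rule on 3: fresh world 1, 0R1]
9. not Dia (not b and c), 2   [neg-Box-rule on 5: fresh world 2, 0R2]
10. not (not b and c), 2   [neg-Dia-rule on 9 via 2R2]
11. not c, 2   [neg-and-rule on 10 (branches; this branch)]
Accessibility: 0R0, 0R1, 0R2, 1R1, 2R2
Complete open branch: countermodel on an S4-frame, so not valid in S4, nor in K, T (the same frame is also a K-frame and a T-frame).
S5-tableau for the negation not (((not b and c) implies Box Dia (not b and c)) or Box c):
1. not (((not b and c) implies Box Dia (not b and c)) or Box c), 0
2. not ((not b and c) implies Box Dia (not b and c)), 0   [neg-or-rule on 1]
3. not Box c, 0   [neg-or-rule on 1]
4. not b and c, 0   [neg-implies-rule on 2]
5. not Box Dia (not b and c), 0   [neg-implies-rule on 2]
6. not b, 0   [and-rule on 4]
7. c, 0   [and-rule on 4]
8. not c, 1   [neg-Box-rule on 3: fresh world 1, 0R1]
9. not Dia (not b and c), 2   [neg-Box-rule on 5: fresh world 2, 0R2]
10. not (not b and c), 0   [neg-Dia-rule on 9 via 2R0]
11. not (not b and c), 1   [neg-Dia-rule on 9 via 2R1]
12. not (not b and c), 2   [neg-Dia-rule on 9 via 2R2]
13. not c, 0   [neg-and-rule on 10 (branches; this branch)]
Accessibility: 0R0, 0R1, 0R2, 1R0, 1R1, 1R2, 2R0, 2R1, 2R2
Branch closes: c and not c both at 0.
Every branch closes (one shown): valid in S5.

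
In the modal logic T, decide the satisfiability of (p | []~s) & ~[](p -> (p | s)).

Unsatisfiable (every branch closes)

1. (p | []~s) & ~[](p -> (p | s)), 0
2. p | []~s, 0
3. ~[](p -> (p | s)), 0
4. []~s, 0
5. ~s, 0
6. ~(p -> (p | s)), 1
7. p, 1
8. ~(p | s), 1
9. ~p, 1
10. ~s, 1
Accessibility: 0R0, 0R1, 1R1
Branch closes: p and ~p both at 1.
(One branch shown.) All branches close.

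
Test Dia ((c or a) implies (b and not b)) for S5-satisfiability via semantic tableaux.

1. Dia ((c or a) implies (b and not b)), u
2. (c or a) implies (b and not b), v   [Dia-rule on 1: fresh world v, uRv]
3. not (c or a), v   [implies-rule on 2 (branches; this branch)]
4. not c, v   [neg-or-rule on 3]
5. not a, v   [neg-or-rule on 3]
Accessibility: uRu, uRv, vRu, vRv

Satisfiable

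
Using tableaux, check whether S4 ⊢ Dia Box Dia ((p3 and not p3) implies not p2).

Tableau for the negation not Dia Box Dia ((p3 and not p3) implies not p2):
1. not Dia Box Dia ((p3 and not p3) implies not p2), u
2. not Box Dia ((p3 and not p3) implies not p2), u
3. not Dia ((p3 and not p3) implies not p2), v
4. not Box Dia ((p3 and not p3) implies not p2), v
5. not ((p3 and not p3) implies not p2), v
6. p3 and not p3, v
7. p2, v
8. p3, v
9. not p3, v
Accessibility: uRu, uRv, vRv
Branch closes: p3 and not p3 both at v.
Every branch of the negation's tableau closes; the branch above is one of them.

Valid in S4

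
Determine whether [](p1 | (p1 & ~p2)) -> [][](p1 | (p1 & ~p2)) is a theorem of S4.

Yes, valid

Tableau for the negation ~([](p1 | (p1 & ~p2)) -> [][](p1 | (p1 & ~p2))):
1. ~([](p1 | (p1 & ~p2)) -> [][](p1 | (p1 & ~p2))), u
2. [](p1 | (p1 & ~p2)), u   [~->-rule on 1]
3. ~[][](p1 | (p1 & ~p2)), u   [~->-rule on 1]
4. p1 | (p1 & ~p2), u   [[]-rule on 2 via uRu]
5. p1 & ~p2, u   [|-rule on 4 (branches; this branch)]
6. p1, u   [&-rule on 5]
7. ~p2, u   [&-rule on 5]
8. ~[](p1 | (p1 & ~p2)), v   [~[]-rule on 3: fresh world v, uRv]
9. p1 | (p1 & ~p2), v   [[]-rule on 2 via uRv]
10. p1 & ~p2, v   [|-rule on 9 (branches; this branch)]
11. p1, v   [&-rule on 10]
12. ~p2, v   [&-rule on 10]
13. ~(p1 | (p1 & ~p2)), w   [~[]-rule on 8: fresh world w, vRw]
14. ~p1, w   [~|-rule on 13]
15. ~(p1 & ~p2), w   [~|-rule on 13]
16. p1 | (p1 & ~p2), w   [[]-rule on 2 via uRw]
17. p2, w   [~&-rule on 15 (branches; this branch)]
18. p1 & ~p2, w   [|-rule on 16 (branches; this branch)]
19. p1, w   [&-rule on 18]
20. ~p2, w   [&-rule on 18]
Accessibility: uRu, uRv, uRw, vRv, vRw, wRw
Branch closes: p1 and ~p1 both at w.
Every branch of the negation's tableau closes; the branch above is one of them.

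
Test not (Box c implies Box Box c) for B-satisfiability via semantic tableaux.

Satisfiable (open branch found)

1. not (Box c implies Box Box c), 0
2. Box c, 0   [neg-implies-rule on 1]
3. not Box Box c, 0   [neg-implies-rule on 1]
4. c, 0   [Box-rule on 2 via 0R0]
5. not Box c, 1   [neg-Box-rule on 3: fresh world 1, 0R1]
6. c, 1   [Box-rule on 2 via 0R1]
7. not c, 2   [neg-Box-rule on 5: fresh world 2, 1R2]
Accessibility: 0R0, 0R1, 1R0, 1R1, 1R2, 2R1, 2R2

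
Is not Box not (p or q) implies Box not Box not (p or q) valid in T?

Tableau for the negation not (not Box not (p or q) implies Box not Box not (p or q)):
1. not (not Box not (p or q) implies Box not Box not (p or q)), 0
2. not Box not (p or q), 0   [neg-implies-rule on 1]
3. not Box not Box not (p or q), 0   [neg-implies-rule on 1]
4. p or q, 1   [neg-Box-rule on 2: fresh world 1, 0R1]
5. q, 1   [or-rule on 4 (branches; this branch)]
6. Box not (p or q), 2   [neg-Box-rule on 3: fresh world 2, 0R2]
7. not (p or q), 2   [Box-rule on 6 via 2R2]
8. not p, 2   [neg-or-rule on 7]
9. not q, 2   [neg-or-rule on 7]
Accessibility: 0R0, 0R1, 0R2, 1R1, 2R2
The negation has an open branch (countermodel exists).

Invalid (countermodel exists)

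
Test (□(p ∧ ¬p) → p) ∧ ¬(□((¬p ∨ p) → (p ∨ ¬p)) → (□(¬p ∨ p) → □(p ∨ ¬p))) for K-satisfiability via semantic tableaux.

Unsatisfiable

1. (□(p ∧ ¬p) → p) ∧ ¬(□((¬p ∨ p) → (p ∨ ¬p)) → (□(¬p ∨ p) → □(p ∨ ¬p))), w0
2. □(p ∧ ¬p) → p, w0
3. ¬(□((¬p ∨ p) → (p ∨ ¬p)) → (□(¬p ∨ p) → □(p ∨ ¬p))), w0
4. □((¬p ∨ p) → (p ∨ ¬p)), w0
5. ¬(□(¬p ∨ p) → □(p ∨ ¬p)), w0
6. □(¬p ∨ p), w0
7. ¬□(p ∨ ¬p), w0
8. p, w0
9. ¬(p ∨ ¬p), w1
10. ¬p, w1
11. p, w1
Accessibility: w0Rw1
Branch closes: p and ¬p both at w1.
(One branch shown.) All branches close.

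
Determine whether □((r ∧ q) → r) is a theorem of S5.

Tableau for the negation ¬□((r ∧ q) → r):
1. ¬□((r ∧ q) → r), u
2. ¬((r ∧ q) → r), v   [¬□-rule on 1: fresh world v, uRv]
3. r ∧ q, v   [¬→-rule on 2]
4. ¬r, v   [¬→-rule on 2]
5. r, v   [∧-rule on 3]
6. q, v   [∧-rule on 3]
Accessibility: uRu, uRv, vRu, vRv
Branch closes: r and ¬r both at v.
Every branch of the negation's tableau closes; the branch above is one of them.

Valid in S5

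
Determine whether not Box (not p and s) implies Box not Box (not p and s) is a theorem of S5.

Yes, valid

Tableau for the negation not (not Box (not p and s) implies Box not Box (not p and s)):
1. not (not Box (not p and s) implies Box not Box (not p and s)), u
2. not Box (not p and s), u
3. not Box not Box (not p and s), u
4. not (not p and s), v
5. not s, v
6. Box (not p and s), w
7. not p and s, u
8. not p, u
9. s, u
10. not p and s, v
11. not p, v
12. s, v
Accessibility: uRu, uRv, uRw, vRu, vRv, vRw, wRu, wRv, wRw
Branch closes: s and not s both at v.
All branches of the negation close; one closing branch shown above.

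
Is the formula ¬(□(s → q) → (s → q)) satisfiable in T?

1. ¬(□(s → q) → (s → q)), 0
2. □(s → q), 0
3. ¬(s → q), 0
4. s, 0
5. ¬q, 0
6. s → q, 0
7. q, 0
Accessibility: 0R0
Branch closes: q and ¬q both at 0.
All branches of the tableau close; one closing branch shown above.

Unsatisfiable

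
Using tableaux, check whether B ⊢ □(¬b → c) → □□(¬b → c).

No, not valid

Tableau for the negation ¬(□(¬b → c) → □□(¬b → c)):
1. ¬(□(¬b → c) → □□(¬b → c)), w0
2. □(¬b → c), w0   [¬→-rule on 1]
3. ¬□□(¬b → c), w0   [¬→-rule on 1]
4. ¬b → c, w0   [□-rule on 2 via w0Rw0]
5. c, w0   [→-rule on 4 (branches; this branch)]
6. ¬□(¬b → c), w1   [¬□-rule on 3: fresh world w1, w0Rw1]
7. ¬b → c, w1   [□-rule on 2 via w0Rw1]
8. c, w1   [→-rule on 7 (branches; this branch)]
9. ¬(¬b → c), w2   [¬□-rule on 6: fresh world w2, w1Rw2]
10. ¬b, w2   [¬→-rule on 9]
11. ¬c, w2   [¬→-rule on 9]
Accessibility: w0Rw0, w0Rw1, w1Rw0, w1Rw1, w1Rw2, w2Rw1, w2Rw2
The negation has an open branch (countermodel exists).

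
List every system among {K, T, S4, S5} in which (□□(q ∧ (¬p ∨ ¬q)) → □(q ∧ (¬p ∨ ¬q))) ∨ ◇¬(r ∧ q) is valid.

T, S4, S5

T-tableau for the negation ¬((□□(q ∧ (¬p ∨ ¬q)) → □(q ∧ (¬p ∨ ¬q))) ∨ ◇¬(r ∧ q)):
1. ¬((□□(q ∧ (¬p ∨ ¬q)) → □(q ∧ (¬p ∨ ¬q))) ∨ ◇¬(r ∧ q)), 0
2. ¬(□□(q ∧ (¬p ∨ ¬q)) → □(q ∧ (¬p ∨ ¬q))), 0   [¬∨-rule on 1]
3. ¬◇¬(r ∧ q), 0   [¬∨-rule on 1]
4. □□(q ∧ (¬p ∨ ¬q)), 0   [¬→-rule on 2]
5. ¬□(q ∧ (¬p ∨ ¬q)), 0   [¬→-rule on 2]
6. r ∧ q, 0   [¬◇-rule on 3 via 0R0]
7. r, 0   [∧-rule on 6]
8. q, 0   [∧-rule on 6]
9. □(q ∧ (¬p ∨ ¬q)), 0   [□-rule on 4 via 0R0]
10. q ∧ (¬p ∨ ¬q), 0   [□-rule on 9 via 0R0]
11. ¬p ∨ ¬q, 0   [∧-rule on 10]
12. ¬p, 0   [∨-rule on 11 (branches; this branch)]
13. ¬(q ∧ (¬p ∨ ¬q)), 1   [¬□-rule on 5: fresh world 1, 0R1]
14. r ∧ q, 1   [¬◇-rule on 3 via 0R1]
15. r, 1   [∧-rule on 14]
16. q, 1   [∧-rule on 14]
17. □(q ∧ (¬p ∨ ¬q)), 1   [□-rule on 4 via 0R1]
18. q ∧ (¬p ∨ ¬q), 1   [□-rule on 9 via 0R1]
19. ¬p ∨ ¬q, 1   [∧-rule on 18]
20. ¬(¬p ∨ ¬q), 1   [¬∧-rule on 13 (branches; this branch)]
21. p, 1   [¬∨-rule on 20]
22. ¬q, 1   [∨-rule on 19 (branches; this branch)]
Accessibility: 0R0, 0R1, 1R1
Branch closes: q and ¬q both at 1.
Every branch closes (one shown): valid in T, hence also in S4, S5 (every theorem of T is a theorem of S4 and S5).
K-tableau for the negation ¬((□□(q ∧ (¬p ∨ ¬q)) → □(q ∧ (¬p ∨ ¬q))) ∨ ◇¬(r ∧ q)):
1. ¬((□□(q ∧ (¬p ∨ ¬q)) → □(q ∧ (¬p ∨ ¬q))) ∨ ◇¬(r ∧ q)), 0
2. ¬(□□(q ∧ (¬p ∨ ¬q)) → □(q ∧ (¬p ∨ ¬q))), 0   [¬∨-rule on 1]
3. ¬◇¬(r ∧ q), 0   [¬∨-rule on 1]
4. □□(q ∧ (¬p ∨ ¬q)), 0   [¬→-rule on 2]
5. ¬□(q ∧ (¬p ∨ ¬q)), 0   [¬→-rule on 2]
6. ¬(q ∧ (¬p ∨ ¬q)), 1   [¬□-rule on 5: fresh world 1, 0R1]
7. r ∧ q, 1   [¬◇-rule on 3 via 0R1]
8. r, 1   [∧-rule on 7]
9. q, 1   [∧-rule on 7]
10. □(q ∧ (¬p ∨ ¬q)), 1   [□-rule on 4 via 0R1]
11. ¬(¬p ∨ ¬q), 1   [¬∧-rule on 6 (branches; this branch)]
12. p, 1   [¬∨-rule on 11]
Accessibility: 0R1
Complete open branch: countermodel on a K-frame, so not valid in K.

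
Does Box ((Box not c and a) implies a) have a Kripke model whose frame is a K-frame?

Satisfiable (open branch found)

1. Box ((Box not c and a) implies a), u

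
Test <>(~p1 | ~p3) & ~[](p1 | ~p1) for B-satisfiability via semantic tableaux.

1. <>(~p1 | ~p3) & ~[](p1 | ~p1), w0
2. <>(~p1 | ~p3), w0   [&-rule on 1]
3. ~[](p1 | ~p1), w0   [&-rule on 1]
4. ~p1 | ~p3, w1   [<>-rule on 2: fresh world w1, w0Rw1]
5. ~p3, w1   [|-rule on 4 (branches; this branch)]
6. ~(p1 | ~p1), w2   [~[]-rule on 3: fresh world w2, w0Rw2]
7. ~p1, w2   [~|-rule on 6]
8. p1, w2   [~|-rule on 6]
Accessibility: w0Rw0, w0Rw1, w0Rw2, w1Rw0, w1Rw1, w2Rw0, w2Rw2
Branch closes: p1 and ~p1 both at w2.
(One branch shown.) All branches close.

Unsatisfiable (every branch closes)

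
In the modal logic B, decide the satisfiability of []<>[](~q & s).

1. []<>[](~q & s), u
2. <>[](~q & s), u   [[]-rule on 1 via uRu]
3. [](~q & s), v   [<>-rule on 2: fresh world v, uRv]
4. <>[](~q & s), v   [[]-rule on 1 via uRv]
5. ~q & s, u   [[]-rule on 3 via vRu]
6. ~q, u   [&-rule on 5]
7. s, u   [&-rule on 5]
8. ~q & s, v   [[]-rule on 3 via vRv]
9. ~q, v   [&-rule on 8]
10. s, v   [&-rule on 8]
11. [](~q & s), w   [<>-rule on 4: fresh world w, vRw]
12. ~q & s, w   [[]-rule on 3 via vRw]
13. ~q, w   [&-rule on 12]
14. s, w   [&-rule on 12]
Accessibility: uRu, uRv, vRu, vRv, vRw, wRv, wRw

Satisfiable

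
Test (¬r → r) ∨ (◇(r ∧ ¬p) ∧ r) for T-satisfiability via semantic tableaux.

Satisfiable

1. (¬r → r) ∨ (◇(r ∧ ¬p) ∧ r), w0
2. ◇(r ∧ ¬p) ∧ r, w0   [∨-rule on 1 (branches; this branch)]
3. ◇(r ∧ ¬p), w0   [∧-rule on 2]
4. r, w0   [∧-rule on 2]
5. r ∧ ¬p, w1   [◇-rule on 3: fresh world w1, w0Rw1]
6. r, w1   [∧-rule on 5]
7. ¬p, w1   [∧-rule on 5]
Accessibility: w0Rw0, w0Rw1, w1Rw1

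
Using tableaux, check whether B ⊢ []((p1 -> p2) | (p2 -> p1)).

Valid

Tableau for the negation ~[]((p1 -> p2) | (p2 -> p1)):
1. ~[]((p1 -> p2) | (p2 -> p1)), 0
2. ~((p1 -> p2) | (p2 -> p1)), 1
3. ~(p1 -> p2), 1
4. ~(p2 -> p1), 1
5. p1, 1
6. ~p2, 1
7. p2, 1
8. ~p1, 1
Accessibility: 0R0, 0R1, 1R0, 1R1
Branch closes: p2 and ~p2 both at 1.
Every branch of the negation's tableau closes; the branch above is one of them.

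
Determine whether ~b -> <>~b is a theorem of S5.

Valid in S5

Tableau for the negation ~(~b -> <>~b):
1. ~(~b -> <>~b), u
2. ~b, u   [~->-rule on 1]
3. ~<>~b, u   [~->-rule on 1]
4. b, u   [~<>-rule on 3 via uRu]
Accessibility: uRu
Branch closes: b and ~b both at u.
All branches of the negation close; one closing branch shown above.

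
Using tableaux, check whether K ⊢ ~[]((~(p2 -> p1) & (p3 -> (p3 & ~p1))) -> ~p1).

Not valid

Tableau for the negation []((~(p2 -> p1) & (p3 -> (p3 & ~p1))) -> ~p1):
1. []((~(p2 -> p1) & (p3 -> (p3 & ~p1))) -> ~p1), 0
The negation has an open branch (countermodel exists).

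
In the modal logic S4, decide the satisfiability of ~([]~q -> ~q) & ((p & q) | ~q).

1. ~([]~q -> ~q) & ((p & q) | ~q), u
2. ~([]~q -> ~q), u
3. (p & q) | ~q, u
4. []~q, u
5. q, u
6. ~q, u
Accessibility: uRu
Branch closes: q and ~q both at u.
(One branch shown.) All branches close.

Unsatisfiable (every branch closes)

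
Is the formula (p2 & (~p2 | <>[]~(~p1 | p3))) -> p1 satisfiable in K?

1. (p2 & (~p2 | <>[]~(~p1 | p3))) -> p1, w0
2. p1, w0

Satisfiable (open branch found)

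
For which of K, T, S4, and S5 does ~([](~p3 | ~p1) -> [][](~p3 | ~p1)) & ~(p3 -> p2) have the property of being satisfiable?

K, T

S4-tableau for the formula:
1. ~([](~p3 | ~p1) -> [][](~p3 | ~p1)) & ~(p3 -> p2), 0
2. ~([](~p3 | ~p1) -> [][](~p3 | ~p1)), 0
3. ~(p3 -> p2), 0
4. [](~p3 | ~p1), 0
5. ~[][](~p3 | ~p1), 0
6. p3, 0
7. ~p2, 0
8. ~p3 | ~p1, 0
9. ~p1, 0
10. ~[](~p3 | ~p1), 1
11. ~p3 | ~p1, 1
12. ~p1, 1
13. ~(~p3 | ~p1), 2
14. p3, 2
15. p1, 2
16. ~p3 | ~p1, 2
17. ~p1, 2
Accessibility: 0R0, 0R1, 0R2, 1R1, 1R2, 2R2
Branch closes: p1 and ~p1 both at 2.
Every branch closes (one shown): unsatisfiable in S4, hence also in S5 (every S5-frame is an S4-frame).
T-tableau for the formula:
1. ~([](~p3 | ~p1) -> [][](~p3 | ~p1)) & ~(p3 -> p2), 0
2. ~([](~p3 | ~p1) -> [][](~p3 | ~p1)), 0
3. ~(p3 -> p2), 0
4. [](~p3 | ~p1), 0
5. ~[][](~p3 | ~p1), 0
6. p3, 0
7. ~p2, 0
8. ~p3 | ~p1, 0
9. ~p1, 0
10. ~[](~p3 | ~p1), 1
11. ~p3 | ~p1, 1
12. ~p1, 1
13. ~(~p3 | ~p1), 2
14. p3, 2
15. p1, 2
Accessibility: 0R0, 0R1, 1R1, 1R2, 2R2
Complete open branch: satisfiable in T, hence also in K (this T-model is also a K-model).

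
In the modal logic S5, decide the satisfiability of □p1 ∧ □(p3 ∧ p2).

1. □p1 ∧ □(p3 ∧ p2), w0
2. □p1, w0
3. □(p3 ∧ p2), w0
4. p1, w0
5. p3 ∧ p2, w0
6. p3, w0
7. p2, w0
Accessibility: w0Rw0

Satisfiable (open branch found)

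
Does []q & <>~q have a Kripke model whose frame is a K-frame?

1. []q & <>~q, u
2. []q, u
3. <>~q, u
4. ~q, v
5. q, v
Accessibility: uRv
Branch closes: q and ~q both at v.
All branches of the tableau close; one closing branch shown above.

Unsatisfiable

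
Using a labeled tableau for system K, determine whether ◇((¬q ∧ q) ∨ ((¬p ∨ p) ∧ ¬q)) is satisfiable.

Yes, satisfiable

1. ◇((¬q ∧ q) ∨ ((¬p ∨ p) ∧ ¬q)), 0
2. (¬q ∧ q) ∨ ((¬p ∨ p) ∧ ¬q), 1
3. (¬p ∨ p) ∧ ¬q, 1
4. ¬p ∨ p, 1
5. ¬q, 1
6. p, 1
Accessibility: 0R1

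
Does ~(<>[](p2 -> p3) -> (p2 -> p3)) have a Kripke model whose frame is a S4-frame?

1. ~(<>[](p2 -> p3) -> (p2 -> p3)), u
2. <>[](p2 -> p3), u
3. ~(p2 -> p3), u
4. p2, u
5. ~p3, u
6. [](p2 -> p3), v
7. p2 -> p3, v
8. p3, v
Accessibility: uRu, uRv, vRv

Yes, satisfiable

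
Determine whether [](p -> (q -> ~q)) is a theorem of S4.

Not valid

Tableau for the negation ~[](p -> (q -> ~q)):
1. ~[](p -> (q -> ~q)), w0
2. ~(p -> (q -> ~q)), w1
3. p, w1
4. ~(q -> ~q), w1
5. q, w1
Accessibility: w0Rw0, w0Rw1, w1Rw1
The negation has an open branch (countermodel exists).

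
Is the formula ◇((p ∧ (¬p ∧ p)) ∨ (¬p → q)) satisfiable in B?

Satisfiable (open branch found)

1. ◇((p ∧ (¬p ∧ p)) ∨ (¬p → q)), 0
2. (p ∧ (¬p ∧ p)) ∨ (¬p → q), 1
3. ¬p → q, 1
4. q, 1
Accessibility: 0R0, 0R1, 1R0, 1R1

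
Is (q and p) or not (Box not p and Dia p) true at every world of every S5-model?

Valid in S5

Tableau for the negation not ((q and p) or not (Box not p and Dia p)):
1. not ((q and p) or not (Box not p and Dia p)), w0
2. not (q and p), w0
3. Box not p and Dia p, w0
4. Box not p, w0
5. Dia p, w0
6. not p, w0
7. p, w1
8. not p, w1
Accessibility: w0Rw0, w0Rw1, w1Rw0, w1Rw1
Branch closes: p and not p both at w1.
Every branch of the negation's tableau closes; the branch above is one of them.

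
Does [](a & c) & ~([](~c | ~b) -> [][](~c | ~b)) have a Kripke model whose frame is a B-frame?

Yes, satisfiable

1. [](a & c) & ~([](~c | ~b) -> [][](~c | ~b)), u
2. [](a & c), u   [&-rule on 1]
3. ~([](~c | ~b) -> [][](~c | ~b)), u   [&-rule on 1]
4. [](~c | ~b), u   [~->-rule on 3]
5. ~[][](~c | ~b), u   [~->-rule on 3]
6. a & c, u   [[]-rule on 2 via uRu]
7. a, u   [&-rule on 6]
8. c, u   [&-rule on 6]
9. ~c | ~b, u   [[]-rule on 4 via uRu]
10. ~b, u   [|-rule on 9 (branches; this branch)]
11. ~[](~c | ~b), v   [~[]-rule on 5: fresh world v, uRv]
12. a & c, v   [[]-rule on 2 via uRv]
13. a, v   [&-rule on 12]
14. c, v   [&-rule on 12]
15. ~c | ~b, v   [[]-rule on 4 via uRv]
16. ~b, v   [|-rule on 15 (branches; this branch)]
17. ~(~c | ~b), w   [~[]-rule on 11: fresh world w, vRw]
18. c, w   [~|-rule on 17]
19. b, w   [~|-rule on 17]
Accessibility: uRu, uRv, vRu, vRv, vRw, wRv, wRw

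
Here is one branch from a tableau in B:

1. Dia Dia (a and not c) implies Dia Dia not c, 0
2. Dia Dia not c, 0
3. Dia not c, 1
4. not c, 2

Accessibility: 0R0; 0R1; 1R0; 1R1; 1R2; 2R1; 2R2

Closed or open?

No world carries both an atom and its negation.

No, open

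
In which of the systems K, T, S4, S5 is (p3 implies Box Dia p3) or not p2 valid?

S4-tableau for the negation not ((p3 implies Box Dia p3) or not p2):
1. not ((p3 implies Box Dia p3) or not p2), 0
2. not (p3 implies Box Dia p3), 0
3. p2, 0
4. p3, 0
5. not Box Dia p3, 0
6. not Dia p3, 1
7. not p3, 1
Accessibility: 0R0, 0R1, 1R1
Complete open branch: countermodel on an S4-frame, so not valid in S4, nor in K, T (the same frame is also a K-frame and a T-frame).
S5-tableau for the negation not ((p3 implies Box Dia p3) or not p2):
1. not ((p3 implies Box Dia p3) or not p2), 0
2. not (p3 implies Box Dia p3), 0
3. p2, 0
4. p3, 0
5. not Box Dia p3, 0
6. not Dia p3, 1
7. not p3, 0
Accessibility: 0R0, 0R1, 1R0, 1R1
Branch closes: p3 and not p3 both at 0.
Every branch closes (one shown): valid in S5.

S5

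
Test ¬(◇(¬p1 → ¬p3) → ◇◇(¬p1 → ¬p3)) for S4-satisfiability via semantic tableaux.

Unsatisfiable (every branch closes)

1. ¬(◇(¬p1 → ¬p3) → ◇◇(¬p1 → ¬p3)), u
2. ◇(¬p1 → ¬p3), u   [¬→-rule on 1]
3. ¬◇◇(¬p1 → ¬p3), u   [¬→-rule on 1]
4. ¬◇(¬p1 → ¬p3), u   [¬◇-rule on 3 via uRu]
5. ¬(¬p1 → ¬p3), u   [¬◇-rule on 4 via uRu]
6. ¬p1, u   [¬→-rule on 5]
7. p3, u   [¬→-rule on 5]
8. ¬p1 → ¬p3, v   [◇-rule on 2: fresh world v, uRv]
9. ¬◇(¬p1 → ¬p3), v   [¬◇-rule on 3 via uRv]
10. ¬(¬p1 → ¬p3), v   [¬◇-rule on 4 via uRv]
11. ¬p1, v   [¬→-rule on 10]
12. p3, v   [¬→-rule on 10]
13. ¬p3, v   [→-rule on 8 (branches; this branch)]
Accessibility: uRu, uRv, vRv
Branch closes: p3 and ¬p3 both at v.
All branches of the tableau close; one closing branch shown above.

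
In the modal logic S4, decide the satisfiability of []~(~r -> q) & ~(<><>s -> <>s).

Unsatisfiable (every branch closes)

1. []~(~r -> q) & ~(<><>s -> <>s), 0
2. []~(~r -> q), 0
3. ~(<><>s -> <>s), 0
4. <><>s, 0
5. ~<>s, 0
6. ~(~r -> q), 0
7. ~r, 0
8. ~q, 0
9. ~s, 0
10. <>s, 1
11. ~(~r -> q), 1
12. ~r, 1
13. ~q, 1
14. ~s, 1
15. s, 2
16. ~(~r -> q), 2
17. ~r, 2
18. ~q, 2
19. ~s, 2
Accessibility: 0R0, 0R1, 0R2, 1R1, 1R2, 2R2
Branch closes: s and ~s both at 2.
All branches of the tableau close; one closing branch shown above.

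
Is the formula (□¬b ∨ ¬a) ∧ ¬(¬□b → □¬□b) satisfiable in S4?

1. (□¬b ∨ ¬a) ∧ ¬(¬□b → □¬□b), u
2. □¬b ∨ ¬a, u   [∧-rule on 1]
3. ¬(¬□b → □¬□b), u   [∧-rule on 1]
4. ¬□b, u   [¬→-rule on 3]
5. ¬□¬□b, u   [¬→-rule on 3]
6. ¬a, u   [∨-rule on 2 (branches; this branch)]
7. ¬b, v   [¬□-rule on 4: fresh world v, uRv]
8. □b, w   [¬□-rule on 5: fresh world w, uRw]
9. b, w   [□-rule on 8 via wRw]
Accessibility: uRu, uRv, uRw, vRv, wRw

Satisfiable (open branch found)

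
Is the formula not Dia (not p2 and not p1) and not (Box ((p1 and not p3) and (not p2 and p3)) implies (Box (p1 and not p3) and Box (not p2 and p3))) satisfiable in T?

1. not Dia (not p2 and not p1) and not (Box ((p1 and not p3) and (not p2 and p3)) implies (Box (p1 and not p3) and Box (not p2 and p3))), 0
2. not Dia (not p2 and not p1), 0
3. not (Box ((p1 and not p3) and (not p2 and p3)) implies (Box (p1 and not p3) and Box (not p2 and p3))), 0
4. Box ((p1 and not p3) and (not p2 and p3)), 0
5. not (Box (p1 and not p3) and Box (not p2 and p3)), 0
6. not (not p2 and not p1), 0
7. (p1 and not p3) and (not p2 and p3), 0
8. p1 and not p3, 0
9. not p2 and p3, 0
10. p1, 0
11. not p3, 0
12. not p2, 0
13. p3, 0
Accessibility: 0R0
Branch closes: p3 and not p3 both at 0.
(One branch shown.) All branches close.

Unsatisfiable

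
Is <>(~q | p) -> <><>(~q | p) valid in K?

Not valid

Tableau for the negation ~(<>(~q | p) -> <><>(~q | p)):
1. ~(<>(~q | p) -> <><>(~q | p)), w0
2. <>(~q | p), w0
3. ~<><>(~q | p), w0
4. ~q | p, w1
5. ~<>(~q | p), w1
6. p, w1
Accessibility: w0Rw1
The negation has an open branch (countermodel exists).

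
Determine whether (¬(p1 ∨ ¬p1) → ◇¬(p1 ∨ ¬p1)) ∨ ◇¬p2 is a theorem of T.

Valid

Tableau for the negation ¬((¬(p1 ∨ ¬p1) → ◇¬(p1 ∨ ¬p1)) ∨ ◇¬p2):
1. ¬((¬(p1 ∨ ¬p1) → ◇¬(p1 ∨ ¬p1)) ∨ ◇¬p2), u
2. ¬(¬(p1 ∨ ¬p1) → ◇¬(p1 ∨ ¬p1)), u
3. ¬◇¬p2, u
4. ¬(p1 ∨ ¬p1), u
5. ¬◇¬(p1 ∨ ¬p1), u
6. ¬p1, u
7. p1, u
Accessibility: uRu
Branch closes: p1 and ¬p1 both at u.
All branches of the negation close; one closing branch shown above.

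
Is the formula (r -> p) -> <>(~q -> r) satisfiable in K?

1. (r -> p) -> <>(~q -> r), w0
2. <>(~q -> r), w0
3. ~q -> r, w1
4. r, w1
Accessibility: w0Rw1

Yes, satisfiable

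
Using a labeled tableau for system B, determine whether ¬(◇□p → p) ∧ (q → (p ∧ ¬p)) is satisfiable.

1. ¬(◇□p → p) ∧ (q → (p ∧ ¬p)), 0
2. ¬(◇□p → p), 0
3. q → (p ∧ ¬p), 0
4. ◇□p, 0
5. ¬p, 0
6. ¬q, 0
7. □p, 1
8. p, 0
Accessibility: 0R0, 0R1, 1R0, 1R1
Branch closes: p and ¬p both at 0.
All branches of the tableau close; one closing branch shown above.

Unsatisfiable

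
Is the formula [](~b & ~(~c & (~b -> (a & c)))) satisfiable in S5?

1. [](~b & ~(~c & (~b -> (a & c)))), w0
2. ~b & ~(~c & (~b -> (a & c))), w0
3. ~b, w0
4. ~(~c & (~b -> (a & c))), w0
5. ~(~b -> (a & c)), w0
6. ~(a & c), w0
7. ~c, w0
Accessibility: w0Rw0

Yes, satisfiable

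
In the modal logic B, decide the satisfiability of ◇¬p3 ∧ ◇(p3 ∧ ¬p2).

Satisfiable (open branch found)

1. ◇¬p3 ∧ ◇(p3 ∧ ¬p2), u
2. ◇¬p3, u   [∧-rule on 1]
3. ◇(p3 ∧ ¬p2), u   [∧-rule on 1]
4. ¬p3, v   [◇-rule on 2: fresh world v, uRv]
5. p3 ∧ ¬p2, w   [◇-rule on 3: fresh world w, uRw]
6. p3, w   [∧-rule on 5]
7. ¬p2, w   [∧-rule on 5]
Accessibility: uRu, uRv, uRw, vRu, vRv, wRu, wRw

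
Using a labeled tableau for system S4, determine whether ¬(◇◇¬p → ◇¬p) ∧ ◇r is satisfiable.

1. ¬(◇◇¬p → ◇¬p) ∧ ◇r, w0
2. ¬(◇◇¬p → ◇¬p), w0
3. ◇r, w0
4. ◇◇¬p, w0
5. ¬◇¬p, w0
6. p, w0
7. r, w1
8. p, w1
9. ◇¬p, w2
10. p, w2
11. ¬p, w3
12. p, w3
Accessibility: w0Rw0, w0Rw1, w0Rw2, w0Rw3, w1Rw1, w2Rw2, w2Rw3, w3Rw3
Branch closes: p and ¬p both at w3.
Every branch closes; the branch above is one of them.

Unsatisfiable (every branch closes)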